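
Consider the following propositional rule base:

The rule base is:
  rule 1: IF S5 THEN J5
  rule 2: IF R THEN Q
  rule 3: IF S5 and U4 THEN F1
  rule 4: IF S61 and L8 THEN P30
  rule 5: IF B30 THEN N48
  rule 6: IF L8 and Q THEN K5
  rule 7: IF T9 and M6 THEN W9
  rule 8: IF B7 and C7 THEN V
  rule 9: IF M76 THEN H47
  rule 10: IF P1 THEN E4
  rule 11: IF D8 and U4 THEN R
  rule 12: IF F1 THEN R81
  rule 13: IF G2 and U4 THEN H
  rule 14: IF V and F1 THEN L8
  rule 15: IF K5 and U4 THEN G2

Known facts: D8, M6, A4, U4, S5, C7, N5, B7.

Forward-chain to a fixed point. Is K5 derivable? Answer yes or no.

yes

[1] rule 1 [IF S5 THEN J5]; rule 3 [IF S5 and U4 THEN F1]; rule 8 [IF B7 and C7 THEN V]; rule 11 [IF D8 and U4 THEN R]. ⇒ new: J5, F1, V, R.
[2] rule 2 [IF R THEN Q]; rule 12 [IF F1 THEN R81]; rule 14 [IF V and F1 THEN L8]. ⇒ new: Q, R81, L8.
[3] rule 6 [IF L8 and Q THEN K5]. ⇒ new: K5.
[4] rule 15 [IF K5 and U4 THEN G2]. ⇒ new: G2.
[5] rule 13 [IF G2 and U4 THEN H]. ⇒ new: H.
K5 appears in round 3, so it is derivable.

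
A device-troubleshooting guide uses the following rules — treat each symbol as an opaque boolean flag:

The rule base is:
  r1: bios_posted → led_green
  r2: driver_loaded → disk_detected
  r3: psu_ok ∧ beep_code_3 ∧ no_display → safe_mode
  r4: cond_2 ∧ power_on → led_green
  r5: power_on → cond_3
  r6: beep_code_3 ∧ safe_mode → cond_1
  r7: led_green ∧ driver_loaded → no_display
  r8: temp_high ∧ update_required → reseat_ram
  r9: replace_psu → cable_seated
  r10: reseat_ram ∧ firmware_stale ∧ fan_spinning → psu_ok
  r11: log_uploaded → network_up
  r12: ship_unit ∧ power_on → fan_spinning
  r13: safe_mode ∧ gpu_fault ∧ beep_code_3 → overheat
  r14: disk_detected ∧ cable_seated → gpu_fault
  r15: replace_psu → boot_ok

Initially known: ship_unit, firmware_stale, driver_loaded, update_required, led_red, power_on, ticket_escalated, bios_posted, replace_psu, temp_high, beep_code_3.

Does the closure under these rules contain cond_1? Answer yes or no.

yes

Round 1 — r1, r2, r5, r8, r9, r12, r15, derive led_green, disk_detected, cond_3, reseat_ram, cable_seated, fan_spinning, boot_ok.
Round 2 — r7, r10, r14, derive no_display, psu_ok, gpu_fault.
Round 3 — r3, derive safe_mode.
Round 4 — r6, r13, derive cond_1, overheat.
cond_1 appears in round 4, so it is derivable.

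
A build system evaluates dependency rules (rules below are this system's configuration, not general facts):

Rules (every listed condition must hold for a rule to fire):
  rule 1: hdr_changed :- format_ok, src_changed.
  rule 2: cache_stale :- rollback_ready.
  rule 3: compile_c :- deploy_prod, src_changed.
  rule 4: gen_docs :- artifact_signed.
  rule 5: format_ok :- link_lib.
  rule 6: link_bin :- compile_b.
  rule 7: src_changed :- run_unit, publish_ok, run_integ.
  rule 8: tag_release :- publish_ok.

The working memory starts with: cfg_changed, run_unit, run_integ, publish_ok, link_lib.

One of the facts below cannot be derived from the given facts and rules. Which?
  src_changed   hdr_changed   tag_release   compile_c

Round 1: rule 5 [format_ok :- link_lib.]; rule 7 [src_changed :- run_unit, publish_ok, run_integ.]; rule 8 [tag_release :- publish_ok.]. New: format_ok, src_changed, tag_release.
Round 2: rule 1 [hdr_changed :- format_ok, src_changed.]. New: hdr_changed.
Derived: src_changed (round 1), hdr_changed (round 2), tag_release (round 1). compile_c never appears in any round.

compile_c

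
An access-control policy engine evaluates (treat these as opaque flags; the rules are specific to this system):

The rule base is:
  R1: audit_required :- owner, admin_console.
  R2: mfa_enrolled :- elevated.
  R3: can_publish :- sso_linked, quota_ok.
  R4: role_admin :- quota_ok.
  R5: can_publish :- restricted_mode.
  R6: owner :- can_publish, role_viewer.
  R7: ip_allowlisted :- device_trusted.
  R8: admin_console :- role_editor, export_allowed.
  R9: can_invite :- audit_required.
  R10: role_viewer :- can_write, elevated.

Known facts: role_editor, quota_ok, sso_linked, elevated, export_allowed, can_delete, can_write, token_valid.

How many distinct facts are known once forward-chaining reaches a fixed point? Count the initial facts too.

16

[1] R2 [mfa_enrolled :- elevated.]; R3 [can_publish :- sso_linked, quota_ok.]; R4 [role_admin :- quota_ok.]; R8 [admin_console :- role_editor, export_allowed.]; R10 [role_viewer :- can_write, elevated.]. ⇒ new: mfa_enrolled, can_publish, role_admin, admin_console, role_viewer.
[2] R6 [owner :- can_publish, role_viewer.]. ⇒ new: owner.
[3] R1 [audit_required :- owner, admin_console.]. ⇒ new: audit_required.
[4] R9 [can_invite :- audit_required.]. ⇒ new: can_invite.
Closure: {admin_console, audit_required, can_delete, can_invite, can_publish, can_write, elevated, export_allowed, mfa_enrolled, owner, quota_ok, role_admin, role_editor, role_viewer, sso_linked, token_valid} — 16 facts.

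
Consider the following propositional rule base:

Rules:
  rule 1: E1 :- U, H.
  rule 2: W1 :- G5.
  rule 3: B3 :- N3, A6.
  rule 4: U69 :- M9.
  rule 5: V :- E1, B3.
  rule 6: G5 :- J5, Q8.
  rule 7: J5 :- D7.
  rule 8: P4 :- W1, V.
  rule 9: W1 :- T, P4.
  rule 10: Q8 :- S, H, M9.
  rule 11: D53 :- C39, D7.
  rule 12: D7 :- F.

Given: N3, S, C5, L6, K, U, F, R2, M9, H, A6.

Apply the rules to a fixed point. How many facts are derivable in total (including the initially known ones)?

Round 1 — rule 1, rule 3, rule 4, rule 10, rule 12, derive E1, B3, U69, Q8, D7.
Round 2 — rule 5, rule 7, derive V, J5.
Round 3 — rule 6, derive G5.
Round 4 — rule 2, derive W1.
Round 5 — rule 8, derive P4.
Closure: {A6, B3, C5, D7, E1, F, G5, H, J5, K, L6, M9, N3, P4, Q8, R2, S, U, U69, V, W1} — 21 facts.

21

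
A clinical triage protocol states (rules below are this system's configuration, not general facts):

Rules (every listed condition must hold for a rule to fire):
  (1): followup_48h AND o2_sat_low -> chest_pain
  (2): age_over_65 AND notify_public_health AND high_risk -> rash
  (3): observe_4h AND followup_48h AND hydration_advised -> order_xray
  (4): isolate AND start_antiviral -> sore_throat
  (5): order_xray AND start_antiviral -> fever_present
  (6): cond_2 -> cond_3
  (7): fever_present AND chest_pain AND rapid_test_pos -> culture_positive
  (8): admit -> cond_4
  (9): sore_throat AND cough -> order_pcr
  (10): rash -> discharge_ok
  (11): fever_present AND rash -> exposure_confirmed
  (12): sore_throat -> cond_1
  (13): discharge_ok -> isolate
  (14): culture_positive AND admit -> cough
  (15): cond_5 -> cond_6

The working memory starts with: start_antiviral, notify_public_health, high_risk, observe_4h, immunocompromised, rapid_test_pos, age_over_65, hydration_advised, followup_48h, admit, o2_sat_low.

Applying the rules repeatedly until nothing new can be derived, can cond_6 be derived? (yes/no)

no

Round 1: (1) [followup_48h AND o2_sat_low -> chest_pain]; (2) [age_over_65 AND notify_public_health AND high_risk -> rash]; (3) [observe_4h AND followup_48h AND hydration_advised -> order_xray]; (8) [admit -> cond_4]. Adds chest_pain, rash, order_xray, cond_4.
Round 2: (5) [order_xray AND start_antiviral -> fever_present]; (10) [rash -> discharge_ok]. Adds fever_present, discharge_ok.
Round 3: (7) [fever_present AND chest_pain AND rapid_test_pos -> culture_positive]; (11) [fever_present AND rash -> exposure_confirmed]; (13) [discharge_ok -> isolate]. Adds culture_positive, exposure_confirmed, isolate.
Round 4: (4) [isolate AND start_antiviral -> sore_throat]; (14) [culture_positive AND admit -> cough]. Adds sore_throat, cough.
Round 5: (9) [sore_throat AND cough -> order_pcr]; (12) [sore_throat -> cond_1]. Adds order_pcr, cond_1.
Fixed point reached. cond_6 is concluded only by (15); (15) needs cond_5 (never derived).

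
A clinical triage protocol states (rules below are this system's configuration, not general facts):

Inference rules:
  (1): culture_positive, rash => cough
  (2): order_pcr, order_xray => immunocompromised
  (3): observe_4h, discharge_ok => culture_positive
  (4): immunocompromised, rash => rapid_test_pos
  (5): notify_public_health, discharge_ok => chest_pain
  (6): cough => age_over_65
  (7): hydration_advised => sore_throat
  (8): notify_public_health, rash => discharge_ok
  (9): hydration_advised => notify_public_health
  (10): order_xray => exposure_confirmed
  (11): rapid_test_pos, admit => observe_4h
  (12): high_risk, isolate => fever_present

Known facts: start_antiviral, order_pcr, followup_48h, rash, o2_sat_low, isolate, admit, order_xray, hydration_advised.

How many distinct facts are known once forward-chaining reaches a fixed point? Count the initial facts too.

[1] (2) [order_pcr, order_xray => immunocompromised]; (7) [hydration_advised => sore_throat]; (9) [hydration_advised => notify_public_health]; (10) [order_xray => exposure_confirmed]. ⇒ new: immunocompromised, sore_throat, notify_public_health, exposure_confirmed.
[2] (4) [immunocompromised, rash => rapid_test_pos]; (8) [notify_public_health, rash => discharge_ok]. ⇒ new: rapid_test_pos, discharge_ok.
[3] (5) [notify_public_health, discharge_ok => chest_pain]; (11) [rapid_test_pos, admit => observe_4h]. ⇒ new: chest_pain, observe_4h.
[4] (3) [observe_4h, discharge_ok => culture_positive]. ⇒ new: culture_positive.
[5] (1) [culture_positive, rash => cough]. ⇒ new: cough.
[6] (6) [cough => age_over_65]. ⇒ new: age_over_65.
Closure: {admit, age_over_65, chest_pain, cough, culture_positive, discharge_ok, exposure_confirmed, followup_48h, hydration_advised, immunocompromised, isolate, notify_public_health, o2_sat_low, observe_4h, order_pcr, order_xray, rapid_test_pos, rash, sore_throat, start_antiviral} — 20 facts.

20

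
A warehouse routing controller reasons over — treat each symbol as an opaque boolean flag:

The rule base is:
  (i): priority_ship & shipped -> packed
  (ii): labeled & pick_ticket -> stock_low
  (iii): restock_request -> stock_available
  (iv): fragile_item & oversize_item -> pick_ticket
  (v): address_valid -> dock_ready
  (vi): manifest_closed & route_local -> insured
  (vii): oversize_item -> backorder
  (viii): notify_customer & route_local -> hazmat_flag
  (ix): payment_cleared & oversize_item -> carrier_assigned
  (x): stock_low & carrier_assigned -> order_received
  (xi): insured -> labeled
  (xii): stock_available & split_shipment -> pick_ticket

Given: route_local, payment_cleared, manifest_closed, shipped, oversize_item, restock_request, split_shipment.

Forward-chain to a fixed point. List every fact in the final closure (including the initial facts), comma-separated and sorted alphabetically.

Round 1: (iii) [restock_request -> stock_available]; (vi) [manifest_closed & route_local -> insured]; (vii) [oversize_item -> backorder]; (ix) [payment_cleared & oversize_item -> carrier_assigned]. Adds stock_available, insured, backorder, carrier_assigned.
Round 2: (xi) [insured -> labeled]; (xii) [stock_available & split_shipment -> pick_ticket]. Adds labeled, pick_ticket.
Round 3: (ii) [labeled & pick_ticket -> stock_low]. Adds stock_low.
Round 4: (x) [stock_low & carrier_assigned -> order_received]. Adds order_received.

backorder, carrier_assigned, insured, labeled, manifest_closed, order_received, oversize_item, payment_cleared, pick_ticket, restock_request, route_local, shipped, split_shipment, stock_available, stock_low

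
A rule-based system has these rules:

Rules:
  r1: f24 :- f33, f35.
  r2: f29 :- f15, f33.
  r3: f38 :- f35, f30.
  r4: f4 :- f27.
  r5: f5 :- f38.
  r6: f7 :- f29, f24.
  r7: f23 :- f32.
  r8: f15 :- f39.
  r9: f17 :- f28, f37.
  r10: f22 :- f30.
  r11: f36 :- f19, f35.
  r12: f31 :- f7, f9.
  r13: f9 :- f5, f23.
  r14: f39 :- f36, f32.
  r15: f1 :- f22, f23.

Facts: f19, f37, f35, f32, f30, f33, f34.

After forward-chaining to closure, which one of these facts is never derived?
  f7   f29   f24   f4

Round 1 — r1, r3, r7, r10, r11, derive f24, f38, f23, f22, f36.
Round 2 — r5, r14, r15, derive f5, f39, f1.
Round 3 — r8, r13, derive f15, f9.
Round 4 — r2, derive f29.
Round 5 — r6, derive f7.
Round 6 — r12, derive f31.
Derived: f29 (round 4), f7 (round 5), f24 (round 1). f4 never appears in any round.

f4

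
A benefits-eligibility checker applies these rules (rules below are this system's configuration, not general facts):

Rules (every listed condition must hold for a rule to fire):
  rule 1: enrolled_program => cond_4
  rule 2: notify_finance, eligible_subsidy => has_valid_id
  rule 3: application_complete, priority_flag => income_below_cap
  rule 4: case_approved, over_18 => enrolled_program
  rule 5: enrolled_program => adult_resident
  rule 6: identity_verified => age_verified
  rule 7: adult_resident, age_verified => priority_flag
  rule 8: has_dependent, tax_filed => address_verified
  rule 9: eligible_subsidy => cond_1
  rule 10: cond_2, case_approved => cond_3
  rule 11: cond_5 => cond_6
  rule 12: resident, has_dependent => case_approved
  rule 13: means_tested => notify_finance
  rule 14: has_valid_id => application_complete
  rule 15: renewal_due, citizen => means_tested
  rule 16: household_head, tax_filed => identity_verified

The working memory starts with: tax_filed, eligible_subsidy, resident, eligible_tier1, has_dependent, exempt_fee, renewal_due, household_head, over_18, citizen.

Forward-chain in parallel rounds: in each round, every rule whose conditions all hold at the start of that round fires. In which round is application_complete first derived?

4

Round 1 — rule 8, rule 9, rule 12, rule 15, rule 16, derive address_verified, cond_1, case_approved, means_tested, identity_verified.
Round 2 — rule 4, rule 6, rule 13, derive enrolled_program, age_verified, notify_finance.
Round 3 — rule 1, rule 2, rule 5, derive cond_4, has_valid_id, adult_resident.
Round 4 — rule 7, rule 14, derive priority_flag, application_complete.
application_complete first appears in round 4.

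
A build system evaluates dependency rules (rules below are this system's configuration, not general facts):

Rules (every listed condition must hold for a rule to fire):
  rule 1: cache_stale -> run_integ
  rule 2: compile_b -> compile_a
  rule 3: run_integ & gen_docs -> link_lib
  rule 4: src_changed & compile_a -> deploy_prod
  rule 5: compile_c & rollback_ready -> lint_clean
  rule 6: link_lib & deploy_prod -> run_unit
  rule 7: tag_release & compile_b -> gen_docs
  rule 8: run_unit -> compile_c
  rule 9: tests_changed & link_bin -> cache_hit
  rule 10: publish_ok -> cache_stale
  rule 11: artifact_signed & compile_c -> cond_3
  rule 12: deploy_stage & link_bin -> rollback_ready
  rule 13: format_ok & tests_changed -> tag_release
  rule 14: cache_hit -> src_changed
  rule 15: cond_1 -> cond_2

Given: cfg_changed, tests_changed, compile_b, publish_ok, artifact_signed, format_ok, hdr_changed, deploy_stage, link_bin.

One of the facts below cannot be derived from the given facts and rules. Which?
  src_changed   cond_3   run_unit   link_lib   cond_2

Round 1: rule 2 [compile_b -> compile_a]; rule 9 [tests_changed & link_bin -> cache_hit]; rule 10 [publish_ok -> cache_stale]; rule 12 [deploy_stage & link_bin -> rollback_ready]; rule 13 [format_ok & tests_changed -> tag_release]. New: compile_a, cache_hit, cache_stale, rollback_ready, tag_release.
Round 2: rule 1 [cache_stale -> run_integ]; rule 7 [tag_release & compile_b -> gen_docs]; rule 14 [cache_hit -> src_changed]. New: run_integ, gen_docs, src_changed.
Round 3: rule 3 [run_integ & gen_docs -> link_lib]; rule 4 [src_changed & compile_a -> deploy_prod]. New: link_lib, deploy_prod.
Round 4: rule 6 [link_lib & deploy_prod -> run_unit]. New: run_unit.
Round 5: rule 8 [run_unit -> compile_c]. New: compile_c.
Round 6: rule 5 [compile_c & rollback_ready -> lint_clean]; rule 11 [artifact_signed & compile_c -> cond_3]. New: lint_clean, cond_3.
Derived: run_unit (round 4), link_lib (round 3), src_changed (round 2), cond_3 (round 6). cond_2 never appears in any round.

cond_2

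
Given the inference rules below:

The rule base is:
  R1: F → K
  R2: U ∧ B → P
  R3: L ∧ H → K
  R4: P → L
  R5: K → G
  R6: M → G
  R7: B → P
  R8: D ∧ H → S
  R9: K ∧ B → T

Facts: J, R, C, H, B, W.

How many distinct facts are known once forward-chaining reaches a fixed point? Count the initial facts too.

11

Round 1 fires R7, giving P.
Round 2 fires R4, giving L.
Round 3 fires R3, giving K.
Round 4 fires R5, R9, giving G, T.
Closure: {B, C, G, H, J, K, L, P, R, T, W} — 11 facts.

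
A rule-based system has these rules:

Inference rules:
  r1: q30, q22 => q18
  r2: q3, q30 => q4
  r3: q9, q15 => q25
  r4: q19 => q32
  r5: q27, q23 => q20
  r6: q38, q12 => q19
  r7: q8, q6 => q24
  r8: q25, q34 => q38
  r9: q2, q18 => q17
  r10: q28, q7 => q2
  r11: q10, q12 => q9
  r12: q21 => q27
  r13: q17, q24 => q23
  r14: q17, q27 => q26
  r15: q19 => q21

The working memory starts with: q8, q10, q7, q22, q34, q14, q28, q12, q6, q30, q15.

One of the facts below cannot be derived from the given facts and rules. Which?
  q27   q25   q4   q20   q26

q4

Round 1 — r1, r7, r10, r11, derive q18, q24, q2, q9.
Round 2 — r3, r9, derive q25, q17.
Round 3 — r8, r13, derive q38, q23.
Round 4 — r6, derive q19.
Round 5 — r4, r15, derive q32, q21.
Round 6 — r12, derive q27.
Round 7 — r5, r14, derive q20, q26.
Derived: q25 (round 2), q20 (round 7), q26 (round 7), q27 (round 6). q4 never appears in any round.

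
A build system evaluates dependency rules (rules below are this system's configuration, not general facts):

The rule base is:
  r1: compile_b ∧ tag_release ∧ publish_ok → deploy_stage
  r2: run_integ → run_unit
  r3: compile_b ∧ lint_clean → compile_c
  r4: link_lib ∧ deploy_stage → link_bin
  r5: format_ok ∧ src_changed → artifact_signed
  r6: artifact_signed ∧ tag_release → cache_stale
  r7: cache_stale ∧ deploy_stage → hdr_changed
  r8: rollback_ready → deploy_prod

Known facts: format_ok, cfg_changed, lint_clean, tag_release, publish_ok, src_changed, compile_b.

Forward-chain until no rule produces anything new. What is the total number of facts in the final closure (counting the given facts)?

12

Round 1 — r1, r3, r5, derive deploy_stage, compile_c, artifact_signed.
Round 2 — r6, derive cache_stale.
Round 3 — r7, derive hdr_changed.
Closure: {artifact_signed, cache_stale, cfg_changed, compile_b, compile_c, deploy_stage, format_ok, hdr_changed, lint_clean, publish_ok, src_changed, tag_release} — 12 facts.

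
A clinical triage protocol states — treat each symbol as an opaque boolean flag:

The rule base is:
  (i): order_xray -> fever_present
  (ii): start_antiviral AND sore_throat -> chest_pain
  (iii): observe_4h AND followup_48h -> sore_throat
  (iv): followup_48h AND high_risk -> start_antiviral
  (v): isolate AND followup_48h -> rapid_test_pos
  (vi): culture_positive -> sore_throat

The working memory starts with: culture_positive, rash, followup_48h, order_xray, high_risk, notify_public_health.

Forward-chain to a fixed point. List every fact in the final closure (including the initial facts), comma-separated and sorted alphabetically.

Round 1 — (i), (iv), (vi), derive fever_present, start_antiviral, sore_throat.
Round 2 — (ii), derive chest_pain.

chest_pain, culture_positive, fever_present, followup_48h, high_risk, notify_public_health, order_xray, rash, sore_throat, start_antiviral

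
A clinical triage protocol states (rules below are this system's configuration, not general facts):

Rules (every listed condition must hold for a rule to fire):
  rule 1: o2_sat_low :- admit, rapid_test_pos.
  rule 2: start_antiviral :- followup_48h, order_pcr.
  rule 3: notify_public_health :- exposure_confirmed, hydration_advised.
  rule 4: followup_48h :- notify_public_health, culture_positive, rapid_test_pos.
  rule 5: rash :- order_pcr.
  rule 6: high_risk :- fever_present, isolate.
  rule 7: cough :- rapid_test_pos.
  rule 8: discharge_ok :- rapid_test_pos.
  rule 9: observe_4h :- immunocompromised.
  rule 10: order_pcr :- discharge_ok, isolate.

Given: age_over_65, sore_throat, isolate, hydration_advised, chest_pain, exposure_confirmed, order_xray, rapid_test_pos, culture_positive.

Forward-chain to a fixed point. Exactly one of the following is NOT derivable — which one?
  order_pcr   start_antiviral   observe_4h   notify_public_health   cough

observe_4h

Round 1: rule 3 [notify_public_health :- exposure_confirmed, hydration_advised.]; rule 7 [cough :- rapid_test_pos.]; rule 8 [discharge_ok :- rapid_test_pos.]. Adds notify_public_health, cough, discharge_ok.
Round 2: rule 4 [followup_48h :- notify_public_health, culture_positive, rapid_test_pos.]; rule 10 [order_pcr :- discharge_ok, isolate.]. Adds followup_48h, order_pcr.
Round 3: rule 2 [start_antiviral :- followup_48h, order_pcr.]; rule 5 [rash :- order_pcr.]. Adds start_antiviral, rash.
Derived: start_antiviral (round 3), notify_public_health (round 1), order_pcr (round 2), cough (round 1). observe_4h never appears in any round.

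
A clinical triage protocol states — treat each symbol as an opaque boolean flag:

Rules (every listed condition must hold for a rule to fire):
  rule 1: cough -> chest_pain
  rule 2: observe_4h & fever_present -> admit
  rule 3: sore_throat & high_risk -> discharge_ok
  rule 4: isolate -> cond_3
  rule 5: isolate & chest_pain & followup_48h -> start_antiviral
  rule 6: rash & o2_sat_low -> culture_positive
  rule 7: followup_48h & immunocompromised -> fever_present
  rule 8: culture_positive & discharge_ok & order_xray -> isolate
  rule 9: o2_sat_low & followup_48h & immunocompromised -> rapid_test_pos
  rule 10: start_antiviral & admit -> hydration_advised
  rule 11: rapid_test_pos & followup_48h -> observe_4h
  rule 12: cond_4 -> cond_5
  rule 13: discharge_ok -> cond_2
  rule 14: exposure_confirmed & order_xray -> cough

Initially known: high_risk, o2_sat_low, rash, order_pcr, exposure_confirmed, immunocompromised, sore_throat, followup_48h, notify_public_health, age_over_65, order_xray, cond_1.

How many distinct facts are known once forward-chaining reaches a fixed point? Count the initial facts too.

Round 1: rule 3 [sore_throat & high_risk -> discharge_ok]; rule 6 [rash & o2_sat_low -> culture_positive]; rule 7 [followup_48h & immunocompromised -> fever_present]; rule 9 [o2_sat_low & followup_48h & immunocompromised -> rapid_test_pos]; rule 14 [exposure_confirmed & order_xray -> cough]. New: discharge_ok, culture_positive, fever_present, rapid_test_pos, cough.
Round 2: rule 1 [cough -> chest_pain]; rule 8 [culture_positive & discharge_ok & order_xray -> isolate]; rule 11 [rapid_test_pos & followup_48h -> observe_4h]; rule 13 [discharge_ok -> cond_2]. New: chest_pain, isolate, observe_4h, cond_2.
Round 3: rule 2 [observe_4h & fever_present -> admit]; rule 4 [isolate -> cond_3]; rule 5 [isolate & chest_pain & followup_48h -> start_antiviral]. New: admit, cond_3, start_antiviral.
Round 4: rule 10 [start_antiviral & admit -> hydration_advised]. New: hydration_advised.
Closure: {admit, age_over_65, chest_pain, cond_1, cond_2, cond_3, cough, culture_positive, discharge_ok, exposure_confirmed, fever_present, followup_48h, high_risk, hydration_advised, immunocompromised, isolate, notify_public_health, o2_sat_low, observe_4h, order_pcr, order_xray, rapid_test_pos, rash, sore_throat, start_antiviral} — 25 facts.

25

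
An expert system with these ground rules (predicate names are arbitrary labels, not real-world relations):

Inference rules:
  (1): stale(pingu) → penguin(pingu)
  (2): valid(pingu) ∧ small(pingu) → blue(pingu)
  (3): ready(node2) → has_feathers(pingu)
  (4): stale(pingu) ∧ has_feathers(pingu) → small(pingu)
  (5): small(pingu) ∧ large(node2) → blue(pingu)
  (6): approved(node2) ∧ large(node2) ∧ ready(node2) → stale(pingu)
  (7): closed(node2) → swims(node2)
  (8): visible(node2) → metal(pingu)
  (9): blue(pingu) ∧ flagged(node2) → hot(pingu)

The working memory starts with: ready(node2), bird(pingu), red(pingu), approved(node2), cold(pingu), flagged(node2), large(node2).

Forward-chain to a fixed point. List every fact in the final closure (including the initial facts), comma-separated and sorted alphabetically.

approved(node2), bird(pingu), blue(pingu), cold(pingu), flagged(node2), has_feathers(pingu), hot(pingu), large(node2), penguin(pingu), ready(node2), red(pingu), small(pingu), stale(pingu)

Round 1: (3) [ready(node2) → has_feathers(pingu)]; (6) [approved(node2) ∧ large(node2) ∧ ready(node2) → stale(pingu)]. New: has_feathers(pingu), stale(pingu).
Round 2: (1) [stale(pingu) → penguin(pingu)]; (4) [stale(pingu) ∧ has_feathers(pingu) → small(pingu)]. New: penguin(pingu), small(pingu).
Round 3: (5) [small(pingu) ∧ large(node2) → blue(pingu)]. New: blue(pingu).
Round 4: (9) [blue(pingu) ∧ flagged(node2) → hot(pingu)]. New: hot(pingu).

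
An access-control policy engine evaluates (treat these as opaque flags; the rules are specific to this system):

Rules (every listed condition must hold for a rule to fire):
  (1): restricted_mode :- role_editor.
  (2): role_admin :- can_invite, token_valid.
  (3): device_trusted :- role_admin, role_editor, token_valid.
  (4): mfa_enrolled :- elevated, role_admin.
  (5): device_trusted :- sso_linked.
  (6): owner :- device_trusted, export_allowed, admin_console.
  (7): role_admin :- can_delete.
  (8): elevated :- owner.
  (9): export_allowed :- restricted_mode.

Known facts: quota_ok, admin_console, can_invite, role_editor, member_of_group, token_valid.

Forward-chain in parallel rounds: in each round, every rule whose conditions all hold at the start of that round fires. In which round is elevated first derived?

[1] (1) [restricted_mode :- role_editor.]; (2) [role_admin :- can_invite, token_valid.]. ⇒ new: restricted_mode, role_admin.
[2] (3) [device_trusted :- role_admin, role_editor, token_valid.]; (9) [export_allowed :- restricted_mode.]. ⇒ new: device_trusted, export_allowed.
[3] (6) [owner :- device_trusted, export_allowed, admin_console.]. ⇒ new: owner.
[4] (8) [elevated :- owner.]. ⇒ new: elevated.
elevated first appears in round 4.

4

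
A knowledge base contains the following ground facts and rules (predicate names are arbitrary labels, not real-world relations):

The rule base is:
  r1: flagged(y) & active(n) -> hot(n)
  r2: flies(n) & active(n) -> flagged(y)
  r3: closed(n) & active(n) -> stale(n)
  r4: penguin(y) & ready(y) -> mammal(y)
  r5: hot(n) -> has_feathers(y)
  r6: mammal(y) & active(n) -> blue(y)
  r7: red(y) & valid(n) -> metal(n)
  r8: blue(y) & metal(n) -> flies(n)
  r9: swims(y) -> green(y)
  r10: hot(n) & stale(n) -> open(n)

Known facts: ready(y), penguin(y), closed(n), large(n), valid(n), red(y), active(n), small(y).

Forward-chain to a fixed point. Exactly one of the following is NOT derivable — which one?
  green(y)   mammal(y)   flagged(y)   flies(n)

green(y)

Round 1: r3 [closed(n) & active(n) -> stale(n)]; r4 [penguin(y) & ready(y) -> mammal(y)]; r7 [red(y) & valid(n) -> metal(n)]. Adds stale(n), mammal(y), metal(n).
Round 2: r6 [mammal(y) & active(n) -> blue(y)]. Adds blue(y).
Round 3: r8 [blue(y) & metal(n) -> flies(n)]. Adds flies(n).
Round 4: r2 [flies(n) & active(n) -> flagged(y)]. Adds flagged(y).
Round 5: r1 [flagged(y) & active(n) -> hot(n)]. Adds hot(n).
Round 6: r5 [hot(n) -> has_feathers(y)]; r10 [hot(n) & stale(n) -> open(n)]. Adds has_feathers(y), open(n).
Derived: flagged(y) (round 4), flies(n) (round 3), mammal(y) (round 1). green(y) never appears in any round.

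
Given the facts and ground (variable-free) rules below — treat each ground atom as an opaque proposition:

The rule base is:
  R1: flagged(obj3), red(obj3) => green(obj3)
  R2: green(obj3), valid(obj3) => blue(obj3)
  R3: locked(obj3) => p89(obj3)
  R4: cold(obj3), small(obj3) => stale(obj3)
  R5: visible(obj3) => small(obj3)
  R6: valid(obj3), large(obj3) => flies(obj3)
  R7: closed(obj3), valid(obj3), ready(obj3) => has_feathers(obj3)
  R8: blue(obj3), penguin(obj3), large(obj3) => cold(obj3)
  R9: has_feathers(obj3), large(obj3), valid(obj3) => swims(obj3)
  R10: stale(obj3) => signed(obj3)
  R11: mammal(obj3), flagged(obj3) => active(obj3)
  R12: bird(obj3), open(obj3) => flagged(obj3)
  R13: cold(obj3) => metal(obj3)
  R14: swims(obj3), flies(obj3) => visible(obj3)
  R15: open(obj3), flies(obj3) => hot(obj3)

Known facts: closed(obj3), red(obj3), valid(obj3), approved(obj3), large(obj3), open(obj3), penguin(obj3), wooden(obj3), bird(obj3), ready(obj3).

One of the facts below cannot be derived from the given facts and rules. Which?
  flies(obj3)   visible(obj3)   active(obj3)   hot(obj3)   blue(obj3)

Round 1 — R6, R7, R12, derive flies(obj3), has_feathers(obj3), flagged(obj3).
Round 2 — R1, R9, R15, derive green(obj3), swims(obj3), hot(obj3).
Round 3 — R2, R14, derive blue(obj3), visible(obj3).
Round 4 — R5, R8, derive small(obj3), cold(obj3).
Round 5 — R4, R13, derive stale(obj3), metal(obj3).
Round 6 — R10, derive signed(obj3).
Derived: flies(obj3) (round 1), hot(obj3) (round 2), blue(obj3) (round 3), visible(obj3) (round 3). active(obj3) never appears in any round.

active(obj3)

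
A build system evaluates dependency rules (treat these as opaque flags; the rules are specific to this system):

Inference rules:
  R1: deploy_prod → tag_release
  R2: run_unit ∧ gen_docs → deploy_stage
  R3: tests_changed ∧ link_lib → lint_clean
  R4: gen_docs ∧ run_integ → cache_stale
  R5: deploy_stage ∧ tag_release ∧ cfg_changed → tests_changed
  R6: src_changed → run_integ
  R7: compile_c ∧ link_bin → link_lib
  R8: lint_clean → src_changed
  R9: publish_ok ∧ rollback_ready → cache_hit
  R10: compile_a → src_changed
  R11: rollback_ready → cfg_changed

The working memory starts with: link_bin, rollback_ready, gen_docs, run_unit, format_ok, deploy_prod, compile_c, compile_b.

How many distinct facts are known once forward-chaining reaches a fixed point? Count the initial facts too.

[1] R1 [deploy_prod → tag_release]; R2 [run_unit ∧ gen_docs → deploy_stage]; R7 [compile_c ∧ link_bin → link_lib]; R11 [rollback_ready → cfg_changed]. ⇒ new: tag_release, deploy_stage, link_lib, cfg_changed.
[2] R5 [deploy_stage ∧ tag_release ∧ cfg_changed → tests_changed]. ⇒ new: tests_changed.
[3] R3 [tests_changed ∧ link_lib → lint_clean]. ⇒ new: lint_clean.
[4] R8 [lint_clean → src_changed]. ⇒ new: src_changed.
[5] R6 [src_changed → run_integ]. ⇒ new: run_integ.
[6] R4 [gen_docs ∧ run_integ → cache_stale]. ⇒ new: cache_stale.
Closure: {cache_stale, cfg_changed, compile_b, compile_c, deploy_prod, deploy_stage, format_ok, gen_docs, link_bin, link_lib, lint_clean, rollback_ready, run_integ, run_unit, src_changed, tag_release, tests_changed} — 17 facts.

17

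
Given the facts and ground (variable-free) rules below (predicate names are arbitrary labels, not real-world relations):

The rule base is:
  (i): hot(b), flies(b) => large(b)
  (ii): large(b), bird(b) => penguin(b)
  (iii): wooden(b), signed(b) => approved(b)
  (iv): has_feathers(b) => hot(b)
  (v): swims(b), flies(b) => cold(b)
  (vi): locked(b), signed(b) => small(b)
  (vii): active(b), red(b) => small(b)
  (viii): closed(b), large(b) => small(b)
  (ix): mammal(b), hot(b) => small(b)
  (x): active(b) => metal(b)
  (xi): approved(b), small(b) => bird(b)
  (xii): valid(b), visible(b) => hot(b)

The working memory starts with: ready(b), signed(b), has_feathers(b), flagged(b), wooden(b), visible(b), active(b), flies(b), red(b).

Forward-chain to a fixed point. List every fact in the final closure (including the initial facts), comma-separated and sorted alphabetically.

Round 1: (iii) [wooden(b), signed(b) => approved(b)]; (iv) [has_feathers(b) => hot(b)]; (vii) [active(b), red(b) => small(b)]; (x) [active(b) => metal(b)]. Adds approved(b), hot(b), small(b), metal(b).
Round 2: (i) [hot(b), flies(b) => large(b)]; (xi) [approved(b), small(b) => bird(b)]. Adds large(b), bird(b).
Round 3: (ii) [large(b), bird(b) => penguin(b)]. Adds penguin(b).

active(b), approved(b), bird(b), flagged(b), flies(b), has_feathers(b), hot(b), large(b), metal(b), penguin(b), ready(b), red(b), signed(b), small(b), visible(b), wooden(b)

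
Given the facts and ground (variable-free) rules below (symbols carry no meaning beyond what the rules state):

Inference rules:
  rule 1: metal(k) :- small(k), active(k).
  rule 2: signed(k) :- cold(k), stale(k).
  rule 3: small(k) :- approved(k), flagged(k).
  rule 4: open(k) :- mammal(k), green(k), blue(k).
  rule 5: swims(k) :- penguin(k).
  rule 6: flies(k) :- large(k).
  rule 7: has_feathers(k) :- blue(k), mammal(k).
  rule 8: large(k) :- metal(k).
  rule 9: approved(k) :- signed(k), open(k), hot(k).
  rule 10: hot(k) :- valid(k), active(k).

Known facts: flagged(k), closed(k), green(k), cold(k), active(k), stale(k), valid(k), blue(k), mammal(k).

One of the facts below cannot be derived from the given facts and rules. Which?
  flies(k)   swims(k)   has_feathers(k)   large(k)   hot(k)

Round 1: rule 2 [signed(k) :- cold(k), stale(k).]; rule 4 [open(k) :- mammal(k), green(k), blue(k).]; rule 7 [has_feathers(k) :- blue(k), mammal(k).]; rule 10 [hot(k) :- valid(k), active(k).]. New: signed(k), open(k), has_feathers(k), hot(k).
Round 2: rule 9 [approved(k) :- signed(k), open(k), hot(k).]. New: approved(k).
Round 3: rule 3 [small(k) :- approved(k), flagged(k).]. New: small(k).
Round 4: rule 1 [metal(k) :- small(k), active(k).]. New: metal(k).
Round 5: rule 8 [large(k) :- metal(k).]. New: large(k).
Round 6: rule 6 [flies(k) :- large(k).]. New: flies(k).
Derived: flies(k) (round 6), has_feathers(k) (round 1), hot(k) (round 1), large(k) (round 5). swims(k) never appears in any round.

swims(k)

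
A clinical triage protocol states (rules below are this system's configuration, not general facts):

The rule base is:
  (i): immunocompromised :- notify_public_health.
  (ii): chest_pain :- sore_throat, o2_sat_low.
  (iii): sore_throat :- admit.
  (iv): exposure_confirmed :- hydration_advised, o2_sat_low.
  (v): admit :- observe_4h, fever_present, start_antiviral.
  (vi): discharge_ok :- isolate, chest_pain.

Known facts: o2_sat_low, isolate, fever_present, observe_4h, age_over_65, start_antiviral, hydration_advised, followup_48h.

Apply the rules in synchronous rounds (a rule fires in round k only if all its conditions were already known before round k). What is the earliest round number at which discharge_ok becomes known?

4

Round 1 — (iv), (v), derive exposure_confirmed, admit.
Round 2 — (iii), derive sore_throat.
Round 3 — (ii), derive chest_pain.
Round 4 — (vi), derive discharge_ok.
discharge_ok first appears in round 4.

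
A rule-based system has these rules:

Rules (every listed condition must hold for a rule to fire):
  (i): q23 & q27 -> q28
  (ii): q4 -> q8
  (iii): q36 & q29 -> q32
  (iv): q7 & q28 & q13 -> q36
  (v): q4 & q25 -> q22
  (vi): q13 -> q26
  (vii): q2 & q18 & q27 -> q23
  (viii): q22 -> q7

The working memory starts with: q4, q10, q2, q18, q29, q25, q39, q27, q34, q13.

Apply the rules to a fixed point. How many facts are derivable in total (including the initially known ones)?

18

Round 1 fires (ii), (v), (vi), (vii), giving q8, q22, q26, q23.
Round 2 fires (i), (viii), giving q28, q7.
Round 3 fires (iv), giving q36.
Round 4 fires (iii), giving q32.
Closure: {q10, q13, q18, q2, q22, q23, q25, q26, q27, q28, q29, q32, q34, q36, q39, q4, q7, q8} — 18 facts.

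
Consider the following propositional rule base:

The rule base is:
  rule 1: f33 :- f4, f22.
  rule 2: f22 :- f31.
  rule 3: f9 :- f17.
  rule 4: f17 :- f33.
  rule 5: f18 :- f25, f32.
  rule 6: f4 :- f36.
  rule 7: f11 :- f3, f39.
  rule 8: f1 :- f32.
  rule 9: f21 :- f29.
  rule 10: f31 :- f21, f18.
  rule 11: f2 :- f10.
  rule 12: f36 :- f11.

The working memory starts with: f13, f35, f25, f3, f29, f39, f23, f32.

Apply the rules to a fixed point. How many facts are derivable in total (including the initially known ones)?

19

[1] rule 5 [f18 :- f25, f32.]; rule 7 [f11 :- f3, f39.]; rule 8 [f1 :- f32.]; rule 9 [f21 :- f29.]. ⇒ new: f18, f11, f1, f21.
[2] rule 10 [f31 :- f21, f18.]; rule 12 [f36 :- f11.]. ⇒ new: f31, f36.
[3] rule 2 [f22 :- f31.]; rule 6 [f4 :- f36.]. ⇒ new: f22, f4.
[4] rule 1 [f33 :- f4, f22.]. ⇒ new: f33.
[5] rule 4 [f17 :- f33.]. ⇒ new: f17.
[6] rule 3 [f9 :- f17.]. ⇒ new: f9.
Closure: {f1, f11, f13, f17, f18, f21, f22, f23, f25, f29, f3, f31, f32, f33, f35, f36, f39, f4, f9} — 19 facts.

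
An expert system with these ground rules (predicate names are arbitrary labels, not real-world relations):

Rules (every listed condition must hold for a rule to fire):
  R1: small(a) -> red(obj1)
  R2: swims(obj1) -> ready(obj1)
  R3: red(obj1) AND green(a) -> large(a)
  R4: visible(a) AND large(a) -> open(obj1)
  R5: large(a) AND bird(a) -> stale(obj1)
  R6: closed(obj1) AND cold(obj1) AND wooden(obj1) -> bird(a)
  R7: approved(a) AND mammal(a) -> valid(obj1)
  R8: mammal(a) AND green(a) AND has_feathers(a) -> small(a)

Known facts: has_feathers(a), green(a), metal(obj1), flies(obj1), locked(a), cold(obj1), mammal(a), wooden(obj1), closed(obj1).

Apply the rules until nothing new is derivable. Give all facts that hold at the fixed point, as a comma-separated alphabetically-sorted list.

bird(a), closed(obj1), cold(obj1), flies(obj1), green(a), has_feathers(a), large(a), locked(a), mammal(a), metal(obj1), red(obj1), small(a), stale(obj1), wooden(obj1)

[1] R6 [closed(obj1) AND cold(obj1) AND wooden(obj1) -> bird(a)]; R8 [mammal(a) AND green(a) AND has_feathers(a) -> small(a)]. ⇒ new: bird(a), small(a).
[2] R1 [small(a) -> red(obj1)]. ⇒ new: red(obj1).
[3] R3 [red(obj1) AND green(a) -> large(a)]. ⇒ new: large(a).
[4] R5 [large(a) AND bird(a) -> stale(obj1)]. ⇒ new: stale(obj1).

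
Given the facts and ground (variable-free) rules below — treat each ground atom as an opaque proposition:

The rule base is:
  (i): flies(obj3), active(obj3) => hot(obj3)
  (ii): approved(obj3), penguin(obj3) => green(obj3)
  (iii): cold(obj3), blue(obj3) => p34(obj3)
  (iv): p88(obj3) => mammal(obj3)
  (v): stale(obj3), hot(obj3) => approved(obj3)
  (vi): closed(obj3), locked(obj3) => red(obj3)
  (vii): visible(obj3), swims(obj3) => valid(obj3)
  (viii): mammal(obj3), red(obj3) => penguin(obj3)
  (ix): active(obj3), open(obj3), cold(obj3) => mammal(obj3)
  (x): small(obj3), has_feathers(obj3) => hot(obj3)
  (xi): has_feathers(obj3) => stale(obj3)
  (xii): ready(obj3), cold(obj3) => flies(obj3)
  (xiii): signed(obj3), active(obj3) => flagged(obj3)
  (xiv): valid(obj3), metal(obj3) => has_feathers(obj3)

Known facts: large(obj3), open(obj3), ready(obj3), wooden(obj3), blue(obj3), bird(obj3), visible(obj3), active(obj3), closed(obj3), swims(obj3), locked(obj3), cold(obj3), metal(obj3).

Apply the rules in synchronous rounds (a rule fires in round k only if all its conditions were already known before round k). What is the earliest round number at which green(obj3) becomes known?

5

Round 1: (iii) [cold(obj3), blue(obj3) => p34(obj3)]; (vi) [closed(obj3), locked(obj3) => red(obj3)]; (vii) [visible(obj3), swims(obj3) => valid(obj3)]; (ix) [active(obj3), open(obj3), cold(obj3) => mammal(obj3)]; (xii) [ready(obj3), cold(obj3) => flies(obj3)]. New: p34(obj3), red(obj3), valid(obj3), mammal(obj3), flies(obj3).
Round 2: (i) [flies(obj3), active(obj3) => hot(obj3)]; (viii) [mammal(obj3), red(obj3) => penguin(obj3)]; (xiv) [valid(obj3), metal(obj3) => has_feathers(obj3)]. New: hot(obj3), penguin(obj3), has_feathers(obj3).
Round 3: (xi) [has_feathers(obj3) => stale(obj3)]. New: stale(obj3).
Round 4: (v) [stale(obj3), hot(obj3) => approved(obj3)]. New: approved(obj3).
Round 5: (ii) [approved(obj3), penguin(obj3) => green(obj3)]. New: green(obj3).
green(obj3) first appears in round 5.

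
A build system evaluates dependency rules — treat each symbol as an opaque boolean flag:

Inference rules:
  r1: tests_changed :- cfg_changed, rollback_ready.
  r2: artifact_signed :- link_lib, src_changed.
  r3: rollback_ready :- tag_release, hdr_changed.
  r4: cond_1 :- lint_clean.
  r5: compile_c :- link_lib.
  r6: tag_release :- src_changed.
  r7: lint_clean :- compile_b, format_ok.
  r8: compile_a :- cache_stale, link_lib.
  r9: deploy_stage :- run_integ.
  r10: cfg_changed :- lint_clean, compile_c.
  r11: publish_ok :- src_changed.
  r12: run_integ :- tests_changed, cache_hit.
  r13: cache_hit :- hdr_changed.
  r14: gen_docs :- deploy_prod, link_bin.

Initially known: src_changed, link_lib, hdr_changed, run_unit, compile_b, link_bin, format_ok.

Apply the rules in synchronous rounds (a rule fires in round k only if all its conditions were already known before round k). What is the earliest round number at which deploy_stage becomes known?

5

Round 1: r2 [artifact_signed :- link_lib, src_changed.]; r5 [compile_c :- link_lib.]; r6 [tag_release :- src_changed.]; r7 [lint_clean :- compile_b, format_ok.]; r11 [publish_ok :- src_changed.]; r13 [cache_hit :- hdr_changed.]. New: artifact_signed, compile_c, tag_release, lint_clean, publish_ok, cache_hit.
Round 2: r3 [rollback_ready :- tag_release, hdr_changed.]; r4 [cond_1 :- lint_clean.]; r10 [cfg_changed :- lint_clean, compile_c.]. New: rollback_ready, cond_1, cfg_changed.
Round 3: r1 [tests_changed :- cfg_changed, rollback_ready.]. New: tests_changed.
Round 4: r12 [run_integ :- tests_changed, cache_hit.]. New: run_integ.
Round 5: r9 [deploy_stage :- run_integ.]. New: deploy_stage.
deploy_stage first appears in round 5.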